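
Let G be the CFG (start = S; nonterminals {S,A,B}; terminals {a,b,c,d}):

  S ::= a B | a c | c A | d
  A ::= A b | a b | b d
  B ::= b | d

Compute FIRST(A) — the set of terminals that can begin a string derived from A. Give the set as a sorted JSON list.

Compute FIRST by fixpoint:
pass 1:
  A via A→a b: +{a}
  A via A→b d: +{b}
  B via B→b: +{b}
  B via B→d: +{d}
  S via S→a B: +{a}
  S via S→c A: +{c}
  S via S→d: +{d}
  FIRST[S]={a,c,d}  FIRST[A]={a,b}  FIRST[B]={b,d}
pass 2: done
  FIRST[S]={a,c,d}  FIRST[A]={a,b}  FIRST[B]={b,d}

FIRST(A) = ["a", "b"]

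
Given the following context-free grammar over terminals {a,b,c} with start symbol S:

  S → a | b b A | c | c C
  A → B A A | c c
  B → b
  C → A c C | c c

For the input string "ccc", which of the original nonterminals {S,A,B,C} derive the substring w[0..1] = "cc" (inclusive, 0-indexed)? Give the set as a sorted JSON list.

CNF form of G:
  S -> T0 C | T1 X4 | a | c
  A -> B X2 | T0 T0
  B -> b
  C -> A X3 | T0 T0
  T0 -> c
  T1 -> b
  X2 -> A A
  X3 -> T0 C
  X4 -> T1 A

Fill CYK table bottom-up, restricted to cells inside w[0..1]:
  T[0,0] 'c' = {S,T0}  orig:{S}
  T[1,1] 'c' = {S,T0}  orig:{S}
  T[0,1] 'cc' = {A,C}

Original NTs in T[0,1] deriving "cc": ["A", "C"]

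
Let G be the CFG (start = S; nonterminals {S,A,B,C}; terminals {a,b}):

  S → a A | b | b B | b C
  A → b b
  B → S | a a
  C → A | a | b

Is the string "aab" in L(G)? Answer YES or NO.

Convert to CNF:
  S -> T0 B | T0 C | T1 A | b
  A -> T0 T0
  B -> T0 B | T0 C | T1 A | T1 T1 | b
  C -> T0 T0 | a | b
  T0 -> b
  T1 -> a

Fill CYK table bottom-up:
  T[0,0] 'a' = {C,T1}  orig:{C}
  T[1,1] 'a' = {C,T1}  orig:{C}
  T[2,2] 'b' = {B,C,S,T0}  orig:{B,C,S}
  T[0,1] 'aa' = {B}
  T[1,2] 'ab' = ∅
  T[0,2] 'aab' = ∅

S ∉ T[0,2] ⇒ NO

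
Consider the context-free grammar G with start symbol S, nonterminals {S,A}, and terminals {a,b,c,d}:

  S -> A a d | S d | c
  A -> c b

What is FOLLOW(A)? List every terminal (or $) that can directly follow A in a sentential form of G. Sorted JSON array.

FIRST sets, iterate to fixpoint:
pass 1:
  A via A→c b: +{c}
  S via S→A a d: +{c}
  S: {c}  A: {c}
pass 2: done
  S: {c}  A: {c}

FOLLOW sets:
initialize: $ ∈ FOLLOW(S)
[1]
  S→A a d: FOLLOW(A) ⊇ FIRST(a) = {a}; new: +{a}
  S→S d: FOLLOW(S) ⊇ FIRST(d) = {d}; new: +{d}
  FOLLOW(S)={$,d}  FOLLOW(A)={a}
[2] (stable)
  FOLLOW(S)={$,d}  FOLLOW(A)={a}

FOLLOW(A) = ["a"]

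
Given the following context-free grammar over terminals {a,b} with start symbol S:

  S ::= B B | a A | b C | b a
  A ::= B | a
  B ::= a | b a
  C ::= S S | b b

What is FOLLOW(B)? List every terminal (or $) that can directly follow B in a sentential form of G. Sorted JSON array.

Compute FIRST by fixpoint:
iter 1:
  A via A→a: +{a}
  B via B→a: +{a}
  B via B→b a: +{b}
  C via C→b b: +{b}
  S via S→B B: +{a,b}
  S: {a,b}  A: {a}  B: {a,b}  C: {b}
iter 2:
  A via A→B: +{b}
  C via C→S S: +{a}
  S: {a,b}  A: {a,b}  B: {a,b}  C: {a,b}
iter 3: done
  S: {a,b}  A: {a,b}  B: {a,b}  C: {a,b}

FOLLOW iteration:
initialize: $ ∈ FOLLOW(S)
round 1:
  C→S S: FOLLOW(S) ⊇ FIRST(S) = {a,b}; new: +{a,b}
  S→B B: FOLLOW(B) ⊇ FIRST(B) = {a,b}; new: +{a,b}
  S→B B: FOLLOW(B) ⊇ FOLLOW(S) ⊇ {$,a,b}; new: +{$}
  S→a A: FOLLOW(A) ⊇ FOLLOW(S) ⊇ {$,a,b}; new: +{$,a,b}
  S→b C: FOLLOW(C) ⊇ FOLLOW(S) ⊇ {$,a,b}; new: +{$,a,b}
  S: {$,a,b}  A: {$,a,b}  B: {$,a,b}  C: {$,a,b}
round 2: — fixpoint
  S: {$,a,b}  A: {$,a,b}  B: {$,a,b}  C: {$,a,b}

FOLLOW(B) = ["$", "a", "b"]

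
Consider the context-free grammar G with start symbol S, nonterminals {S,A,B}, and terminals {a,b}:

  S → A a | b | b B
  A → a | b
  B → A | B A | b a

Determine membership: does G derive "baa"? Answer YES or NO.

Convert to CNF:
  S -> A T1 | T0 B | b
  A -> a | b
  B -> B A | T0 T1 | a | b
  T0 -> b
  T1 -> a

Fill CYK table bottom-up:
  [0..0]={A,B,S,T0}  "b"  orig:{A,B,S}
  [1..1]={A,B,T1}  "a"  orig:{A,B}
  [2..2]={A,B,T1}  "a"  orig:{A,B}
  [0..1]={B,S}  "ba"
  [1..2]={B,S}  "aa"
  [0..2]={B,S}  "baa"

S ∈ T[0,2] ⇒ YES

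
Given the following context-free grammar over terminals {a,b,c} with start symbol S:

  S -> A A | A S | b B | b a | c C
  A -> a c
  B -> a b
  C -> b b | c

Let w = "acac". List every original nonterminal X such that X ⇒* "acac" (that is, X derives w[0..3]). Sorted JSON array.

Convert to CNF:
  S -> A A | A S | T1 C | T2 B | T2 T0
  A -> T0 T1
  B -> T0 T2
  C -> T2 T2 | c
  T0 -> a
  T1 -> c
  T2 -> b

Fill CYK table bottom-up — only the sub-triangle for w[0..3]:
  cell(0,0) a: {T0}  orig:{}
  cell(1,1) c: {C,T1}  orig:{C}
  cell(2,2) a: {T0}  orig:{}
  cell(3,3) c: {C,T1}  orig:{C}
  cell(0,1) ac: {A}
  cell(1,2) ca: ∅
  cell(2,3) ac: {A}
  cell(0,2) aca: ∅
  cell(1,3) cac: ∅
  cell(0,3) acac: {S}

Original NTs in T[0,3] deriving "acac": ["S"]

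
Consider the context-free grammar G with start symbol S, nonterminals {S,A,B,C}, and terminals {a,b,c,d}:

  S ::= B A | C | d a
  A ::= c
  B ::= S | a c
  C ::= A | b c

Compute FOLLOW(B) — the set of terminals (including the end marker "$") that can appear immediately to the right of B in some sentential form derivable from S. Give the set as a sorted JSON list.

Compute FIRST by fixpoint:
[1]
  A via A→c: +{c}
  B via B→a c: +{a}
  C via C→A: +{c}
  C via C→b c: +{b}
  S via S→B A: +{a}
  S via S→C: +{b,c}
  S via S→d a: +{d}
  FIRST(S)={a,b,c,d}  FIRST(A)={c}  FIRST(B)={a}  FIRST(C)={b,c}
[2]
  B via B→S: +{b,c,d}
  FIRST(S)={a,b,c,d}  FIRST(A)={c}  FIRST(B)={a,b,c,d}  FIRST(C)={b,c}
[3] done
  FIRST(S)={a,b,c,d}  FIRST(A)={c}  FIRST(B)={a,b,c,d}  FIRST(C)={b,c}

FOLLOW sets:
initialize: $ ∈ FOLLOW(S)
round 1:
  S→B A: FOLLOW(B) ⊇ FIRST(A) = {c}; new: +{c}
  S→B A: FOLLOW(A) ⊇ FOLLOW(S) ⊇ {$}; new: +{$}
  S→C: FOLLOW(C) ⊇ FOLLOW(S) ⊇ {$}; new: +{$}
  FOLLOW[S]={$}  FOLLOW[A]={$}  FOLLOW[B]={c}  FOLLOW[C]={$}
round 2:
  B→S: FOLLOW(S) ⊇ FOLLOW(B) ⊇ {c}; new: +{c}
  S→B A: FOLLOW(A) ⊇ FOLLOW(S) ⊇ {$,c}; new: +{c}
  S→C: FOLLOW(C) ⊇ FOLLOW(S) ⊇ {$,c}; new: +{c}
  FOLLOW[S]={$,c}  FOLLOW[A]={$,c}  FOLLOW[B]={c}  FOLLOW[C]={$,c}
round 3: done
  FOLLOW[S]={$,c}  FOLLOW[A]={$,c}  FOLLOW[B]={c}  FOLLOW[C]={$,c}

FOLLOW(B) = ["c"]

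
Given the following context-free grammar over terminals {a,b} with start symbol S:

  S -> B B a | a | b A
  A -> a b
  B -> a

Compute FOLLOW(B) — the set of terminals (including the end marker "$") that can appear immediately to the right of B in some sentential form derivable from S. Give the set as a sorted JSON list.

Compute FIRST by fixpoint:
pass 1:
  A via A→a b: +{a}
  B via B→a: +{a}
  S via S→B B a: +{a}
  S via S→b A: +{b}
  S: {a,b}  A: {a}  B: {a}
pass 2: (stable)
  S: {a,b}  A: {a}  B: {a}

FOLLOW sets:
seed FOLLOW(S) with $
[1]
  S→B B a: FOLLOW(B) ⊇ FIRST(B) = {a}; new: +{a}
  S→b A: FOLLOW(A) ⊇ FOLLOW(S) ⊇ {$}; new: +{$}
  FOLLOW(S)={$}  FOLLOW(A)={$}  FOLLOW(B)={a}
[2] (stable)
  FOLLOW(S)={$}  FOLLOW(A)={$}  FOLLOW(B)={a}

FOLLOW(B) = ["a"]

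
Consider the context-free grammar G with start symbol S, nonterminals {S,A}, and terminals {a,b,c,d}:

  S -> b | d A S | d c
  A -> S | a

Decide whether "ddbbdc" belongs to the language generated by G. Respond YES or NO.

CNF form of G:
  S -> T0 T1 | T0 X3 | b
  A -> T0 T1 | T0 X2 | a | b
  T0 -> d
  T1 -> c
  X2 -> A S
  X3 -> A S

CYK fill:
  [0..0]={T0}  "d"  orig:{}
  [1..1]={T0}  "d"  orig:{}
  [2..2]={A,S}  "b"
  [3..3]={A,S}  "b"
  [4..4]={T0}  "d"  orig:{}
  [5..5]={T1}  "c"  orig:{}
  [0..1]=∅  "dd"
  [1..2]=∅  "db"
  [2..3]={X2,X3}  "bb"  orig:{}
  [3..4]=∅  "bd"
  [4..5]={A,S}  "dc"
  [0..2]=∅  "ddb"
  [1..3]={A,S}  "dbb"
  [2..4]=∅  "bbd"
  [3..5]={X2,X3}  "bdc"  orig:{}
  [0..3]=∅  "ddbb"
  [1..4]=∅  "dbbd"
  [2..5]=∅  "bbdc"
  [0..4]=∅  "ddbbd"
  [1..5]={X2,X3}  "dbbdc"  orig:{}
  [0..5]={A,S}  "ddbbdc"

S ∈ T[0,5] ⇒ YES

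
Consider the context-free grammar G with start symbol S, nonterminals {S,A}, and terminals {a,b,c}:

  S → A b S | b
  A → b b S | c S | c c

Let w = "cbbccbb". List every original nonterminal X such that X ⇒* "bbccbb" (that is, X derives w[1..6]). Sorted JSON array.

CNF form of G:
  S -> A X3 | b
  A -> T0 X2 | T1 S | T1 T1
  T0 -> b
  T1 -> c
  X2 -> T0 S
  X3 -> T0 S

CYK table (by increasing span) (cells [i..j] with 1 ≤ i ≤ j ≤ 6 only):
  T[1,1] 'b' = {S,T0}  orig:{S}
  T[2,2] 'b' = {S,T0}  orig:{S}
  T[3,3] 'c' = {T1}  orig:{}
  T[4,4] 'c' = {T1}  orig:{}
  T[5,5] 'b' = {S,T0}  orig:{S}
  T[6,6] 'b' = {S,T0}  orig:{S}
  T[1,2] 'bb' = {X2,X3}  orig:{}
  T[2,3] 'bc' = ∅
  T[3,4] 'cc' = {A}
  T[4,5] 'cb' = {A}
  T[5,6] 'bb' = {X2,X3}  orig:{}
  T[1,3] 'bbc' = ∅
  T[2,4] 'bcc' = ∅
  T[3,5] 'ccb' = ∅
  T[4,6] 'cbb' = ∅
  T[1,4] 'bbcc' = ∅
  T[2,5] 'bccb' = ∅
  T[3,6] 'ccbb' = {S}
  T[1,5] 'bbccb' = ∅
  T[2,6] 'bccbb' = {X2,X3}  orig:{}
  T[1,6] 'bbccbb' = {A}

Original NTs in T[1,6] deriving "bbccbb": ["A"]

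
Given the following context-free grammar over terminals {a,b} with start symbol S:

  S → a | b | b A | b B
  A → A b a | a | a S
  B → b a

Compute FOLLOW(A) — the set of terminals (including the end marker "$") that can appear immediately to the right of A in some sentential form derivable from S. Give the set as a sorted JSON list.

FIRST sets, iterate to fixpoint:
iter 1:
  A via A→a: +{a}
  B via B→b a: +{b}
  S via S→a: +{a}
  S via S→b: +{b}
  FIRST[S]={a,b}  FIRST[A]={a}  FIRST[B]={b}
iter 2: done
  FIRST[S]={a,b}  FIRST[A]={a}  FIRST[B]={b}

Compute FOLLOW by fixpoint:
FOLLOW(S) := {$}
pass 1:
  A→A b a: FOLLOW(A) ⊇ FIRST(b) = {b}; new: +{b}
  A→a S: FOLLOW(S) ⊇ FOLLOW(A) ⊇ {b}; new: +{b}
  S→b A: FOLLOW(A) ⊇ FOLLOW(S) ⊇ {$,b}; new: +{$}
  S→b B: FOLLOW(B) ⊇ FOLLOW(S) ⊇ {$,b}; new: +{$,b}
  FOLLOW(S)={$,b}  FOLLOW(A)={$,b}  FOLLOW(B)={$,b}
pass 2: done
  FOLLOW(S)={$,b}  FOLLOW(A)={$,b}  FOLLOW(B)={$,b}

FOLLOW(A) = ["$", "b"]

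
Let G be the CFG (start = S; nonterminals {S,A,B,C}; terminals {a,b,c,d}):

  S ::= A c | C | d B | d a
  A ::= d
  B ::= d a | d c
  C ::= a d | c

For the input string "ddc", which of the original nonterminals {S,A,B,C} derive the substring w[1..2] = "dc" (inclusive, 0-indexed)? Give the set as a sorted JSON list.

Convert to CNF:
  S -> A T2 | T0 B | T0 T1 | T1 T0 | c
  A -> d
  B -> T0 T1 | T0 T2
  C -> T1 T0 | c
  T0 -> d
  T1 -> a
  T2 -> c

CYK fill, restricted to cells inside w[1..2]:
  T[1,1] 'd' = {A,T0}  orig:{A}
  T[2,2] 'c' = {C,S,T2}  orig:{C,S}
  T[1,2] 'dc' = {B,S}

Original NTs in T[1,2] deriving "dc": ["B", "S"]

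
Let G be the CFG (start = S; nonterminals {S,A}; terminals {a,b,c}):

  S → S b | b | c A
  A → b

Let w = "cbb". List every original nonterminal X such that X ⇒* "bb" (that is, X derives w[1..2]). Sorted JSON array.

Convert to CNF:
  S -> S T0 | T1 A | b
  A -> b
  T0 -> b
  T1 -> c

Fill CYK table bottom-up — only the sub-triangle for w[1..2]:
  [1..1]={A,S,T0}  "b"  orig:{A,S}
  [2..2]={A,S,T0}  "b"  orig:{A,S}
  [1..2]={S}  "bb"

Original NTs in T[1,2] deriving "bb": ["S"]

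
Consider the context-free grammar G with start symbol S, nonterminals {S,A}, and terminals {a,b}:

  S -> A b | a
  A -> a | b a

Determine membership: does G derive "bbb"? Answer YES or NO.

Convert to CNF:
  S -> A T0 | a
  A -> T0 T1 | a
  T0 -> b
  T1 -> a

Fill CYK table bottom-up:
  cell(0,0) b: {T0}  orig:{}
  cell(1,1) b: {T0}  orig:{}
  cell(2,2) b: {T0}  orig:{}
  cell(0,1) bb: ∅
  cell(1,2) bb: ∅
  cell(0,2) bbb: ∅

S ∉ T[0,2] ⇒ NO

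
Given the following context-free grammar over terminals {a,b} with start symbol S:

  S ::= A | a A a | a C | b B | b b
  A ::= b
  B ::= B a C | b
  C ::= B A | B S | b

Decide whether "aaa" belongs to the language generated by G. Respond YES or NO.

Convert to CNF:
  S -> T0 C | T0 X3 | T1 B | T1 T1 | b
  A -> b
  B -> B X2 | b
  C -> B A | B S | b
  T0 -> a
  T1 -> b
  X2 -> T0 C
  X3 -> A T0

CYK fill:
  cell(0,0) a: {T0}  orig:{}
  cell(1,1) a: {T0}  orig:{}
  cell(2,2) a: {T0}  orig:{}
  cell(0,1) aa: ∅
  cell(1,2) aa: ∅
  cell(0,2) aaa: ∅

S ∉ T[0,2] ⇒ NO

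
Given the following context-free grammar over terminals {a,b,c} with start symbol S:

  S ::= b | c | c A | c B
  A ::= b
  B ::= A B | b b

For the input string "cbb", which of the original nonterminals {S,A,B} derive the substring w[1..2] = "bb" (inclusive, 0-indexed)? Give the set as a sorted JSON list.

CNF form of G:
  S -> T1 A | T1 B | b | c
  A -> b
  B -> A B | T0 T0
  T0 -> b
  T1 -> c

CYK table (by increasing span) (cells [i..j] with 1 ≤ i ≤ j ≤ 2 only):
  cell(1,1) b: {A,S,T0}  orig:{A,S}
  cell(2,2) b: {A,S,T0}  orig:{A,S}
  cell(1,2) bb: {B}

Original NTs in T[1,2] deriving "bb": ["B"]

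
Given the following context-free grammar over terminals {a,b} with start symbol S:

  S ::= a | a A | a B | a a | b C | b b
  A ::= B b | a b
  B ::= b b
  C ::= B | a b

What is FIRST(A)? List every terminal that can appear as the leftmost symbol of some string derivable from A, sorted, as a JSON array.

FIRST sets, iterate to fixpoint:
pass 1:
  A via A→a b: +{a}
  B via B→b b: +{b}
  C via C→B: +{b}
  C via C→a b: +{a}
  S via S→a: +{a}
  S via S→b C: +{b}
  FIRST[S]={a,b}  FIRST[A]={a}  FIRST[B]={b}  FIRST[C]={a,b}
pass 2:
  A via A→B b: +{b}
  FIRST[S]={a,b}  FIRST[A]={a,b}  FIRST[B]={b}  FIRST[C]={a,b}
pass 3: (no change)
  FIRST[S]={a,b}  FIRST[A]={a,b}  FIRST[B]={b}  FIRST[C]={a,b}

FIRST(A) = ["a", "b"]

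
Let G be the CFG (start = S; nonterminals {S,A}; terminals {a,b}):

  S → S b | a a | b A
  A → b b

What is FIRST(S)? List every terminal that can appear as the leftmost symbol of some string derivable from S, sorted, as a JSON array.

FIRST sets, iterate to fixpoint:
pass 1:
  A via A→b b: +{b}
  S via S→a a: +{a}
  S via S→b A: +{b}
  S: {a,b}  A: {b}
pass 2: (stable)
  S: {a,b}  A: {b}

FIRST(S) = ["a", "b"]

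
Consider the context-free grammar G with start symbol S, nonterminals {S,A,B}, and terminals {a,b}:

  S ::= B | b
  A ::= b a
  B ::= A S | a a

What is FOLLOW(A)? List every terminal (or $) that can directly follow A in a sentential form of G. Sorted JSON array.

Compute FIRST by fixpoint:
iter 1:
  A via A→b a: +{b}
  B via B→A S: +{b}
  B via B→a a: +{a}
  S via S→B: +{a,b}
  S: {a,b}  A: {b}  B: {a,b}
iter 2: (stable)
  S: {a,b}  A: {b}  B: {a,b}

Compute FOLLOW by fixpoint:
seed FOLLOW(S) with $
pass 1:
  B→A S: FOLLOW(A) ⊇ FIRST(S) = {a,b}; new: +{a,b}
  S→B: FOLLOW(B) ⊇ FOLLOW(S) ⊇ {$}; new: +{$}
  FOLLOW(S)={$}  FOLLOW(A)={a,b}  FOLLOW(B)={$}
pass 2: done
  FOLLOW(S)={$}  FOLLOW(A)={a,b}  FOLLOW(B)={$}

FOLLOW(A) = ["a", "b"]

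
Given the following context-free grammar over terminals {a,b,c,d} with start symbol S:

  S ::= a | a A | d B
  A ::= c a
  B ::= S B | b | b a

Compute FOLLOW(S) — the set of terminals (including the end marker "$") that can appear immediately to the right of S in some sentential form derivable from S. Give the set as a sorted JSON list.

Compute FIRST by fixpoint:
round 1:
  A via A→c a: +{c}
  B via B→b: +{b}
  S via S→a: +{a}
  S via S→d B: +{d}
  S: {a,d}  A: {c}  B: {b}
round 2:
  B via B→S B: +{a,d}
  S: {a,d}  A: {c}  B: {a,b,d}
round 3: (no change)
  S: {a,d}  A: {c}  B: {a,b,d}

Compute FOLLOW by fixpoint:
FOLLOW(S) := {$}
round 1:
  B→S B: FOLLOW(S) ⊇ FIRST(B) = {a,b,d}; new: +{a,b,d}
  S→a A: FOLLOW(A) ⊇ FOLLOW(S) ⊇ {$,a,b,d}; new: +{$,a,b,d}
  S→d B: FOLLOW(B) ⊇ FOLLOW(S) ⊇ {$,a,b,d}; new: +{$,a,b,d}
  FOLLOW(S)={$,a,b,d}  FOLLOW(A)={$,a,b,d}  FOLLOW(B)={$,a,b,d}
round 2: — fixpoint
  FOLLOW(S)={$,a,b,d}  FOLLOW(A)={$,a,b,d}  FOLLOW(B)={$,a,b,d}

FOLLOW(S) = ["$", "a", "b", "d"]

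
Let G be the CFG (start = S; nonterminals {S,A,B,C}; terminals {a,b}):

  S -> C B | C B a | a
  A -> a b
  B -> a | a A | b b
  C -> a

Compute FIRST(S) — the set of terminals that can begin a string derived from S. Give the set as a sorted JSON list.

FIRST iteration:
[1]
  A via A→a b: +{a}
  B via B→a: +{a}
  B via B→b b: +{b}
  C via C→a: +{a}
  S via S→C B: +{a}
  FIRST(S)={a}  FIRST(A)={a}  FIRST(B)={a,b}  FIRST(C)={a}
[2] — fixpoint
  FIRST(S)={a}  FIRST(A)={a}  FIRST(B)={a,b}  FIRST(C)={a}

FIRST(S) = ["a"]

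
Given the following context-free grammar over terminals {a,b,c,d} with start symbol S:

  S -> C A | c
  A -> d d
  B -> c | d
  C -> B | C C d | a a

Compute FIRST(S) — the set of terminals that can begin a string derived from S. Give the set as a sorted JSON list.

FIRST iteration:
round 1:
  A via A→d d: +{d}
  B via B→c: +{c}
  B via B→d: +{d}
  C via C→B: +{c,d}
  C via C→a a: +{a}
  S via S→C A: +{a,c,d}
  FIRST(S)={a,c,d}  FIRST(A)={d}  FIRST(B)={c,d}  FIRST(C)={a,c,d}
round 2: — fixpoint
  FIRST(S)={a,c,d}  FIRST(A)={d}  FIRST(B)={c,d}  FIRST(C)={a,c,d}

FIRST(S) = ["a", "c", "d"]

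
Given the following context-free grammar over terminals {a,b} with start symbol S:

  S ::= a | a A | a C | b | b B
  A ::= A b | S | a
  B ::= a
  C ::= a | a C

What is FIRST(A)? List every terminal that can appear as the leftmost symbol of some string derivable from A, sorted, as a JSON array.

Compute FIRST by fixpoint:
pass 1:
  A via A→a: +{a}
  B via B→a: +{a}
  C via C→a: +{a}
  S via S→a: +{a}
  S via S→b: +{b}
  FIRST(S)={a,b}  FIRST(A)={a}  FIRST(B)={a}  FIRST(C)={a}
pass 2:
  A via A→S: +{b}
  FIRST(S)={a,b}  FIRST(A)={a,b}  FIRST(B)={a}  FIRST(C)={a}
pass 3: (no change)
  FIRST(S)={a,b}  FIRST(A)={a,b}  FIRST(B)={a}  FIRST(C)={a}

FIRST(A) = ["a", "b"]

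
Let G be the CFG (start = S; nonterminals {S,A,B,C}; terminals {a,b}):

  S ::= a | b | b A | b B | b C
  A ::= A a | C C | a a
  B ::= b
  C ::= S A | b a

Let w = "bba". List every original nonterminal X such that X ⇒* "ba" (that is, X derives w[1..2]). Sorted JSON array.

Convert to CNF:
  S -> T1 A | T1 B | T1 C | a | b
  A -> A T0 | C C | T0 T0
  B -> b
  C -> S A | T1 T0
  T0 -> a
  T1 -> b

CYK fill — only the sub-triangle for w[1..2]:
  [1..1]={B,S,T1}  "b"  orig:{B,S}
  [2..2]={S,T0}  "a"  orig:{S}
  [1..2]={C}  "ba"

Original NTs in T[1,2] deriving "ba": ["C"]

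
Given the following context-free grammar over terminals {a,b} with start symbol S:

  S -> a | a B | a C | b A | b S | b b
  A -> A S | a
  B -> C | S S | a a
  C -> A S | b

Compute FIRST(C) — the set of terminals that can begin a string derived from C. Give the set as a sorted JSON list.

Compute FIRST by fixpoint:
iter 1:
  A via A→a: +{a}
  B via B→a a: +{a}
  C via C→A S: +{a}
  C via C→b: +{b}
  S via S→a: +{a}
  S via S→b A: +{b}
  FIRST(S)={a,b}  FIRST(A)={a}  FIRST(B)={a}  FIRST(C)={a,b}
iter 2:
  B via B→C: +{b}
  FIRST(S)={a,b}  FIRST(A)={a}  FIRST(B)={a,b}  FIRST(C)={a,b}
iter 3: (stable)
  FIRST(S)={a,b}  FIRST(A)={a}  FIRST(B)={a,b}  FIRST(C)={a,b}

FIRST(C) = ["a", "b"]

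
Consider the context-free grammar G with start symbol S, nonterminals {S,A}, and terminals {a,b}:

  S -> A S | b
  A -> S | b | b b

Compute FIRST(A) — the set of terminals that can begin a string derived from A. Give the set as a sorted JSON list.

Compute FIRST by fixpoint:
round 1:
  A via A→b: +{b}
  S via S→A S: +{b}
  S: {b}  A: {b}
round 2: — fixpoint
  S: {b}  A: {b}

FIRST(A) = ["b"]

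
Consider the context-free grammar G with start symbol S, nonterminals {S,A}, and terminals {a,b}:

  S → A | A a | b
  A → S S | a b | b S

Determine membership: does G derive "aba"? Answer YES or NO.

Convert to CNF:
  S -> A T0 | S S | T0 T1 | T1 S | b
  A -> S S | T0 T1 | T1 S
  T0 -> a
  T1 -> b

CYK table (by increasing span):
  cell(0,0) a: {T0}  orig:{}
  cell(1,1) b: {S,T1}  orig:{S}
  cell(2,2) a: {T0}  orig:{}
  cell(0,1) ab: {A,S}
  cell(1,2) ba: ∅
  cell(0,2) aba: {S}

S ∈ T[0,2] ⇒ YES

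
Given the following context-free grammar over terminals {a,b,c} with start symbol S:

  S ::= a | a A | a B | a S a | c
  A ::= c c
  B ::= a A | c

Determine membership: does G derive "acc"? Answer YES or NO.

CNF form of G:
  S -> T1 A | T1 B | T1 X2 | a | c
  A -> T0 T0
  B -> T1 A | c
  T0 -> c
  T1 -> a
  X2 -> S T1

CYK table (by increasing span):
  [0..0]={S,T1}  "a"  orig:{S}
  [1..1]={B,S,T0}  "c"  orig:{B,S}
  [2..2]={B,S,T0}  "c"  orig:{B,S}
  [0..1]={S}  "ac"
  [1..2]={A}  "cc"
  [0..2]={B,S}  "acc"

S ∈ T[0,2] ⇒ YES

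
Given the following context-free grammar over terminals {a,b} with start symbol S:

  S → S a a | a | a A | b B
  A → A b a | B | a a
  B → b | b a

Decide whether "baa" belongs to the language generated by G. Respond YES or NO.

Convert to CNF:
  S -> S X3 | T0 B | T1 A | a
  A -> A X2 | T0 T1 | T1 T1 | b
  B -> T0 T1 | b
  T0 -> b
  T1 -> a
  X2 -> T0 T1
  X3 -> T1 T1

CYK fill:
  T[0,0] 'b' = {A,B,T0}  orig:{A,B}
  T[1,1] 'a' = {S,T1}  orig:{S}
  T[2,2] 'a' = {S,T1}  orig:{S}
  T[0,1] 'ba' = {A,B,X2}  orig:{A,B}
  T[1,2] 'aa' = {A,X3}  orig:{A}
  T[0,2] 'baa' = ∅

S ∉ T[0,2] ⇒ NO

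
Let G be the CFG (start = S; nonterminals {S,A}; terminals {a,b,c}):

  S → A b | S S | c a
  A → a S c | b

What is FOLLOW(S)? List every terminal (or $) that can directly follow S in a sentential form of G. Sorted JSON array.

FIRST iteration:
round 1:
  A via A→a S c: +{a}
  A via A→b: +{b}
  S via S→A b: +{a,b}
  S via S→c a: +{c}
  FIRST(S)={a,b,c}  FIRST(A)={a,b}
round 2: — fixpoint
  FIRST(S)={a,b,c}  FIRST(A)={a,b}

FOLLOW iteration:
FOLLOW(S) := {$}
[1]
  A→a S c: FOLLOW(S) ⊇ FIRST(c) = {c}; new: +{c}
  S→A b: FOLLOW(A) ⊇ FIRST(b) = {b}; new: +{b}
  S→S S: FOLLOW(S) ⊇ FIRST(S) = {a,b,c}; new: +{a,b}
  FOLLOW[S]={$,a,b,c}  FOLLOW[A]={b}
[2] (no change)
  FOLLOW[S]={$,a,b,c}  FOLLOW[A]={b}

FOLLOW(S) = ["$", "a", "b", "c"]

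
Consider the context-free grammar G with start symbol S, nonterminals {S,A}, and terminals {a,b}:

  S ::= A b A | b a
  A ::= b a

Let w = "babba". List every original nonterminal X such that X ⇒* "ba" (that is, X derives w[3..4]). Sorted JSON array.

CNF form of G:
  S -> A X2 | T0 T1
  A -> T0 T1
  T0 -> b
  T1 -> a
  X2 -> T0 A

CYK fill — only the sub-triangle for w[3..4]:
  T[3,3] 'b' = {T0}  orig:{}
  T[4,4] 'a' = {T1}  orig:{}
  T[3,4] 'ba' = {A,S}

Original NTs in T[3,4] deriving "ba": ["A", "S"]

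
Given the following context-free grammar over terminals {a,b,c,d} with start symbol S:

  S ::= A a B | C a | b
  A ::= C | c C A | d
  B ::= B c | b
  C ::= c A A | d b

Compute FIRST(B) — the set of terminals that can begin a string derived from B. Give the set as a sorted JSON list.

FIRST sets, iterate to fixpoint:
round 1:
  A via A→c C A: +{c}
  A via A→d: +{d}
  B via B→b: +{b}
  C via C→c A A: +{c}
  C via C→d b: +{d}
  S via S→A a B: +{c,d}
  S via S→b: +{b}
  FIRST[S]={b,c,d}  FIRST[A]={c,d}  FIRST[B]={b}  FIRST[C]={c,d}
round 2: (stable)
  FIRST[S]={b,c,d}  FIRST[A]={c,d}  FIRST[B]={b}  FIRST[C]={c,d}

FIRST(B) = ["b"]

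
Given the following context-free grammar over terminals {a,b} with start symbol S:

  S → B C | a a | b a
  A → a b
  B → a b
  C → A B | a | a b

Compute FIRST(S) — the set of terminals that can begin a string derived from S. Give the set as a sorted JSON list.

FIRST sets, iterate to fixpoint:
iter 1:
  A via A→a b: +{a}
  B via B→a b: +{a}
  C via C→A B: +{a}
  S via S→B C: +{a}
  S via S→b a: +{b}
  FIRST(S)={a,b}  FIRST(A)={a}  FIRST(B)={a}  FIRST(C)={a}
iter 2: (stable)
  FIRST(S)={a,b}  FIRST(A)={a}  FIRST(B)={a}  FIRST(C)={a}

FIRST(S) = ["a", "b"]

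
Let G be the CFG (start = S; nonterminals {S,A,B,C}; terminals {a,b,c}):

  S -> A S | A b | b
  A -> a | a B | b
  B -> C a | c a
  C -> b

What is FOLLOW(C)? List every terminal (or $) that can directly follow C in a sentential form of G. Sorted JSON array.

FIRST iteration:
pass 1:
  A via A→a: +{a}
  A via A→b: +{b}
  B via B→c a: +{c}
  C via C→b: +{b}
  S via S→A S: +{a,b}
  FIRST(S)={a,b}  FIRST(A)={a,b}  FIRST(B)={c}  FIRST(C)={b}
pass 2:
  B via B→C a: +{b}
  FIRST(S)={a,b}  FIRST(A)={a,b}  FIRST(B)={b,c}  FIRST(C)={b}
pass 3: (no change)
  FIRST(S)={a,b}  FIRST(A)={a,b}  FIRST(B)={b,c}  FIRST(C)={b}

FOLLOW iteration:
seed FOLLOW(S) with $
pass 1:
  B→C a: FOLLOW(C) ⊇ FIRST(a) = {a}; new: +{a}
  S→A S: FOLLOW(A) ⊇ FIRST(S) = {a,b}; new: +{a,b}
  S: {$}  A: {a,b}  B: {}  C: {a}
pass 2:
  A→a B: FOLLOW(B) ⊇ FOLLOW(A) ⊇ {a,b}; new: +{a,b}
  S: {$}  A: {a,b}  B: {a,b}  C: {a}
pass 3: (no change)
  S: {$}  A: {a,b}  B: {a,b}  C: {a}

FOLLOW(C) = ["a"]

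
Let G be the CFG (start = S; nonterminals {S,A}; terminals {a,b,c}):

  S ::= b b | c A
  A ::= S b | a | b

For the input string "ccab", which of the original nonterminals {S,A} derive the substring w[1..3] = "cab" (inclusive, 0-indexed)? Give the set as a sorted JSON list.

CNF form of G:
  S -> T0 T0 | T1 A
  A -> S T0 | a | b
  T0 -> b
  T1 -> c

Fill CYK table bottom-up — only the sub-triangle for w[1..3]:
  [1..1]={T1}  "c"  orig:{}
  [2..2]={A}  "a"
  [3..3]={A,T0}  "b"  orig:{A}
  [1..2]={S}  "ca"
  [2..3]=∅  "ab"
  [1..3]={A}  "cab"

Original NTs in T[1,3] deriving "cab": ["A"]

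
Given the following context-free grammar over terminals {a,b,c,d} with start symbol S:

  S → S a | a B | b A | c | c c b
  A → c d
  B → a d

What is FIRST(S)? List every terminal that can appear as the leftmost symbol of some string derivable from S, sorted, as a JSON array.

FIRST sets, iterate to fixpoint:
[1]
  A via A→c d: +{c}
  B via B→a d: +{a}
  S via S→a B: +{a}
  S via S→b A: +{b}
  S via S→c: +{c}
  S: {a,b,c}  A: {c}  B: {a}
[2] done
  S: {a,b,c}  A: {c}  B: {a}

FIRST(S) = ["a", "b", "c"]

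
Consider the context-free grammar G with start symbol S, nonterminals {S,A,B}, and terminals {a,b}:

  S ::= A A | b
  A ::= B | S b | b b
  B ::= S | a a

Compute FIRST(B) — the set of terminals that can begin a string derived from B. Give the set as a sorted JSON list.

Compute FIRST by fixpoint:
[1]
  A via A→b b: +{b}
  B via B→a a: +{a}
  S via S→A A: +{b}
  S: {b}  A: {b}  B: {a}
[2]
  A via A→B: +{a}
  B via B→S: +{b}
  S via S→A A: +{a}
  S: {a,b}  A: {a,b}  B: {a,b}
[3] done
  S: {a,b}  A: {a,b}  B: {a,b}

FIRST(B) = ["a", "b"]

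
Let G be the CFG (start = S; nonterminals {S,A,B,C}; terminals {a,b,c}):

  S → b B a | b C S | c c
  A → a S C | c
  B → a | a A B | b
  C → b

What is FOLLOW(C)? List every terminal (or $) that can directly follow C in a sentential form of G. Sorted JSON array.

FIRST iteration:
[1]
  A via A→a S C: +{a}
  A via A→c: +{c}
  B via B→a: +{a}
  B via B→b: +{b}
  C via C→b: +{b}
  S via S→b B a: +{b}
  S via S→c c: +{c}
  S: {b,c}  A: {a,c}  B: {a,b}  C: {b}
[2] done
  S: {b,c}  A: {a,c}  B: {a,b}  C: {b}

FOLLOW sets:
initialize: $ ∈ FOLLOW(S)
round 1:
  A→a S C: FOLLOW(S) ⊇ FIRST(C) = {b}; new: +{b}
  B→a A B: FOLLOW(A) ⊇ FIRST(B) = {a,b}; new: +{a,b}
  S→b B a: FOLLOW(B) ⊇ FIRST(a) = {a}; new: +{a}
  S→b C S: FOLLOW(C) ⊇ FIRST(S) = {b,c}; new: +{b,c}
  S: {$,b}  A: {a,b}  B: {a}  C: {b,c}
round 2:
  A→a S C: FOLLOW(C) ⊇ FOLLOW(A) ⊇ {a,b}; new: +{a}
  S: {$,b}  A: {a,b}  B: {a}  C: {a,b,c}
round 3: done
  S: {$,b}  A: {a,b}  B: {a}  C: {a,b,c}

FOLLOW(C) = ["a", "b", "c"]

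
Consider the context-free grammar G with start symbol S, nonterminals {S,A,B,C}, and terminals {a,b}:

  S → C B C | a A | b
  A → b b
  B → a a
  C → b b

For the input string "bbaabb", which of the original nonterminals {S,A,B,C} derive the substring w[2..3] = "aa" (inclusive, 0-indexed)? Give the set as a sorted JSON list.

Convert to CNF:
  S -> C X2 | T1 A | b
  A -> T0 T0
  B -> T1 T1
  C -> T0 T0
  T0 -> b
  T1 -> a
  X2 -> B C

CYK fill (cells [i..j] with 2 ≤ i ≤ j ≤ 3 only):
  [2..2]={T1}  "a"  orig:{}
  [3..3]={T1}  "a"  orig:{}
  [2..3]={B}  "aa"

Original NTs in T[2,3] deriving "aa": ["B"]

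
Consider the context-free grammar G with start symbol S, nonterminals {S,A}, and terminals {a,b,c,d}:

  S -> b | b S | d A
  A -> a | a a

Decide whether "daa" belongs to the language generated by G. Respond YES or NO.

Convert to CNF:
  S -> T1 S | T2 A | b
  A -> T0 T0 | a
  T0 -> a
  T1 -> b
  T2 -> d

CYK fill:
  cell(0,0) d: {T2}  orig:{}
  cell(1,1) a: {A,T0}  orig:{A}
  cell(2,2) a: {A,T0}  orig:{A}
  cell(0,1) da: {S}
  cell(1,2) aa: {A}
  cell(0,2) daa: {S}

S ∈ T[0,2] ⇒ YES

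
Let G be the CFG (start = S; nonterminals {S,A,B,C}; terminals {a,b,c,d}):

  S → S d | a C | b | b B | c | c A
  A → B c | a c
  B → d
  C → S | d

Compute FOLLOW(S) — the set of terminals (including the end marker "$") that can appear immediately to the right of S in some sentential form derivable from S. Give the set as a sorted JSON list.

FIRST iteration:
[1]
  A via A→a c: +{a}
  B via B→d: +{d}
  C via C→d: +{d}
  S via S→a C: +{a}
  S via S→b: +{b}
  S via S→c: +{c}
  S: {a,b,c}  A: {a}  B: {d}  C: {d}
[2]
  A via A→B c: +{d}
  C via C→S: +{a,b,c}
  S: {a,b,c}  A: {a,d}  B: {d}  C: {a,b,c,d}
[3] done
  S: {a,b,c}  A: {a,d}  B: {d}  C: {a,b,c,d}

FOLLOW iteration:
seed FOLLOW(S) with $
pass 1:
  A→B c: FOLLOW(B) ⊇ FIRST(c) = {c}; new: +{c}
  S→S d: FOLLOW(S) ⊇ FIRST(d) = {d}; new: +{d}
  S→a C: FOLLOW(C) ⊇ FOLLOW(S) ⊇ {$,d}; new: +{$,d}
  S→b B: FOLLOW(B) ⊇ FOLLOW(S) ⊇ {$,d}; new: +{$,d}
  S→c A: FOLLOW(A) ⊇ FOLLOW(S) ⊇ {$,d}; new: +{$,d}
  FOLLOW(S)={$,d}  FOLLOW(A)={$,d}  FOLLOW(B)={$,c,d}  FOLLOW(C)={$,d}
pass 2: (no change)
  FOLLOW(S)={$,d}  FOLLOW(A)={$,d}  FOLLOW(B)={$,c,d}  FOLLOW(C)={$,d}

FOLLOW(S) = ["$", "d"]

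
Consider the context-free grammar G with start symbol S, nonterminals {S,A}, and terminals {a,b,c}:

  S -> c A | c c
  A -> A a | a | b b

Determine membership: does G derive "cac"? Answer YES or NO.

CNF form of G:
  S -> T2 A | T2 T2
  A -> A T0 | T1 T1 | a
  T0 -> a
  T1 -> b
  T2 -> c

CYK table (by increasing span):
  cell(0,0) c: {T2}  orig:{}
  cell(1,1) a: {A,T0}  orig:{A}
  cell(2,2) c: {T2}  orig:{}
  cell(0,1) ca: {S}
  cell(1,2) ac: ∅
  cell(0,2) cac: ∅

S ∉ T[0,2] ⇒ NO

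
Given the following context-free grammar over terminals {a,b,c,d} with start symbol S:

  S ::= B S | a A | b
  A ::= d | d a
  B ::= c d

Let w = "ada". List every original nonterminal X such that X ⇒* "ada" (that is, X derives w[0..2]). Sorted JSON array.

Convert to CNF:
  S -> B S | T1 A | b
  A -> T0 T1 | d
  B -> T2 T0
  T0 -> d
  T1 -> a
  T2 -> c

CYK table (by increasing span) (cells [i..j] with 0 ≤ i ≤ j ≤ 2 only):
  T[0,0] 'a' = {T1}  orig:{}
  T[1,1] 'd' = {A,T0}  orig:{A}
  T[2,2] 'a' = {T1}  orig:{}
  T[0,1] 'ad' = {S}
  T[1,2] 'da' = {A}
  T[0,2] 'ada' = {S}

Original NTs in T[0,2] deriving "ada": ["S"]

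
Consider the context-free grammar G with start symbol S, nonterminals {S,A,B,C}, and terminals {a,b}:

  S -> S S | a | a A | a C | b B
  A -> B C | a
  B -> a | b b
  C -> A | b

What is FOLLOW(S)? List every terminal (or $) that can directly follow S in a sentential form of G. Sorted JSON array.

FIRST sets, iterate to fixpoint:
round 1:
  A via A→a: +{a}
  B via B→a: +{a}
  B via B→b b: +{b}
  C via C→A: +{a}
  C via C→b: +{b}
  S via S→a: +{a}
  S via S→b B: +{b}
  FIRST(S)={a,b}  FIRST(A)={a}  FIRST(B)={a,b}  FIRST(C)={a,b}
round 2:
  A via A→B C: +{b}
  FIRST(S)={a,b}  FIRST(A)={a,b}  FIRST(B)={a,b}  FIRST(C)={a,b}
round 3: (stable)
  FIRST(S)={a,b}  FIRST(A)={a,b}  FIRST(B)={a,b}  FIRST(C)={a,b}

FOLLOW sets:
initialize: $ ∈ FOLLOW(S)
pass 1:
  A→B C: FOLLOW(B) ⊇ FIRST(C) = {a,b}; new: +{a,b}
  S→S S: FOLLOW(S) ⊇ FIRST(S) = {a,b}; new: +{a,b}
  S→a A: FOLLOW(A) ⊇ FOLLOW(S) ⊇ {$,a,b}; new: +{$,a,b}
  S→a C: FOLLOW(C) ⊇ FOLLOW(S) ⊇ {$,a,b}; new: +{$,a,b}
  S→b B: FOLLOW(B) ⊇ FOLLOW(S) ⊇ {$,a,b}; new: +{$}
  S: {$,a,b}  A: {$,a,b}  B: {$,a,b}  C: {$,a,b}
pass 2: (no change)
  S: {$,a,b}  A: {$,a,b}  B: {$,a,b}  C: {$,a,b}

FOLLOW(S) = ["$", "a", "b"]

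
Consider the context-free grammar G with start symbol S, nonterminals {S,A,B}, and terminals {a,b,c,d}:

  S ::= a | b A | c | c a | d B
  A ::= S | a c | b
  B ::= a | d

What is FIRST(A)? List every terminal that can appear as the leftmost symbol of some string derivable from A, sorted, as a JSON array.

FIRST sets, iterate to fixpoint:
pass 1:
  A via A→a c: +{a}
  A via A→b: +{b}
  B via B→a: +{a}
  B via B→d: +{d}
  S via S→a: +{a}
  S via S→b A: +{b}
  S via S→c: +{c}
  S via S→d B: +{d}
  FIRST[S]={a,b,c,d}  FIRST[A]={a,b}  FIRST[B]={a,d}
pass 2:
  A via A→S: +{c,d}
  FIRST[S]={a,b,c,d}  FIRST[A]={a,b,c,d}  FIRST[B]={a,d}
pass 3: (stable)
  FIRST[S]={a,b,c,d}  FIRST[A]={a,b,c,d}  FIRST[B]={a,d}

FIRST(A) = ["a", "b", "c", "d"]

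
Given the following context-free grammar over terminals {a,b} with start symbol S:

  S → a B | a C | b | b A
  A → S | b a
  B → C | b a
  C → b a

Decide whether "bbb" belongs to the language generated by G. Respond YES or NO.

CNF form of G:
  S -> T0 B | T0 C | T1 A | b
  A -> T0 B | T0 C | T1 A | T1 T0 | b
  B -> T1 T0
  C -> T1 T0
  T0 -> a
  T1 -> b

CYK fill:
  T[0,0] 'b' = {A,S,T1}  orig:{A,S}
  T[1,1] 'b' = {A,S,T1}  orig:{A,S}
  T[2,2] 'b' = {A,S,T1}  orig:{A,S}
  T[0,1] 'bb' = {A,S}
  T[1,2] 'bb' = {A,S}
  T[0,2] 'bbb' = {A,S}

S ∈ T[0,2] ⇒ YES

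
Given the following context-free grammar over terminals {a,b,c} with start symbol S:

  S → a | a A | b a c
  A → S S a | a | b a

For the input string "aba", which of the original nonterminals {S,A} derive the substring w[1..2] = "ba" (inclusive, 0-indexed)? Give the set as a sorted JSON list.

CNF form of G:
  S -> T0 A | T1 X4 | a
  A -> S X3 | T1 T0 | a
  T0 -> a
  T1 -> b
  T2 -> c
  X3 -> S T0
  X4 -> T0 T2

Fill CYK table bottom-up — only the sub-triangle for w[1..2]:
  T[1,1] 'b' = {T1}  orig:{}
  T[2,2] 'a' = {A,S,T0}  orig:{A,S}
  T[1,2] 'ba' = {A}

Original NTs in T[1,2] deriving "ba": ["A"]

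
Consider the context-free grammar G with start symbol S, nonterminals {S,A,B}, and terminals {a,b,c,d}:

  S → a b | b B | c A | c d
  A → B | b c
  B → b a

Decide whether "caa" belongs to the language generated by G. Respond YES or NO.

CNF form of G:
  S -> T0 B | T1 T0 | T2 A | T2 T3
  A -> T0 T1 | T0 T2
  B -> T0 T1
  T0 -> b
  T1 -> a
  T2 -> c
  T3 -> d

CYK fill:
  T[0,0] 'c' = {T2}  orig:{}
  T[1,1] 'a' = {T1}  orig:{}
  T[2,2] 'a' = {T1}  orig:{}
  T[0,1] 'ca' = ∅
  T[1,2] 'aa' = ∅
  T[0,2] 'caa' = ∅

S ∉ T[0,2] ⇒ NO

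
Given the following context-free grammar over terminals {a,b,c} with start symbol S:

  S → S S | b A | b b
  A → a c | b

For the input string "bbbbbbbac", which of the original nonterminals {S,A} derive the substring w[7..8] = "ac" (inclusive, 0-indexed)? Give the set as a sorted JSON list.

CNF form of G:
  S -> S S | T2 A | T2 T2
  A -> T0 T1 | b
  T0 -> a
  T1 -> c
  T2 -> b

Fill CYK table bottom-up (cells [i..j] with 7 ≤ i ≤ j ≤ 8 only):
  [7..7]={T0}  "a"  orig:{}
  [8..8]={T1}  "c"  orig:{}
  [7..8]={A}  "ac"

Original NTs in T[7,8] deriving "ac": ["A"]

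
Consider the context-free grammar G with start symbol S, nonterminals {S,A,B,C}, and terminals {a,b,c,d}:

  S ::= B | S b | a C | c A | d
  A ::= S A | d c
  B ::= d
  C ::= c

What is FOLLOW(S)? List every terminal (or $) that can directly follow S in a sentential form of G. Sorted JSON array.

FIRST sets, iterate to fixpoint:
iter 1:
  A via A→d c: +{d}
  B via B→d: +{d}
  C via C→c: +{c}
  S via S→B: +{d}
  S via S→a C: +{a}
  S via S→c A: +{c}
  FIRST[S]={a,c,d}  FIRST[A]={d}  FIRST[B]={d}  FIRST[C]={c}
iter 2:
  A via A→S A: +{a,c}
  FIRST[S]={a,c,d}  FIRST[A]={a,c,d}  FIRST[B]={d}  FIRST[C]={c}
iter 3: — fixpoint
  FIRST[S]={a,c,d}  FIRST[A]={a,c,d}  FIRST[B]={d}  FIRST[C]={c}

FOLLOW iteration:
seed FOLLOW(S) with $
[1]
  A→S A: FOLLOW(S) ⊇ FIRST(A) = {a,c,d}; new: +{a,c,d}
  S→B: FOLLOW(B) ⊇ FOLLOW(S) ⊇ {$,a,c,d}; new: +{$,a,c,d}
  S→S b: FOLLOW(S) ⊇ FIRST(b) = {b}; new: +{b}
  S→a C: FOLLOW(C) ⊇ FOLLOW(S) ⊇ {$,a,b,c,d}; new: +{$,a,b,c,d}
  S→c A: FOLLOW(A) ⊇ FOLLOW(S) ⊇ {$,a,b,c,d}; new: +{$,a,b,c,d}
  S: {$,a,b,c,d}  A: {$,a,b,c,d}  B: {$,a,c,d}  C: {$,a,b,c,d}
[2]
  S→B: FOLLOW(B) ⊇ FOLLOW(S) ⊇ {$,a,b,c,d}; new: +{b}
  S: {$,a,b,c,d}  A: {$,a,b,c,d}  B: {$,a,b,c,d}  C: {$,a,b,c,d}
[3] done
  S: {$,a,b,c,d}  A: {$,a,b,c,d}  B: {$,a,b,c,d}  C: {$,a,b,c,d}

FOLLOW(S) = ["$", "a", "b", "c", "d"]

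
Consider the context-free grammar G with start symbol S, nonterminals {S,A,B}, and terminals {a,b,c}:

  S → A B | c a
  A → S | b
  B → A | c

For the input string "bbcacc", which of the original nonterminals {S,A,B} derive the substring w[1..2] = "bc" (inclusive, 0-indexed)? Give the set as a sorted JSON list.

CNF form of G:
  S -> A B | T0 T1
  A -> A B | T0 T1 | b
  B -> A B | T0 T1 | b | c
  T0 -> c
  T1 -> a

Fill CYK table bottom-up, restricted to cells inside w[1..2]:
  T[1,1] 'b' = {A,B}
  T[2,2] 'c' = {B,T0}  orig:{B}
  T[1,2] 'bc' = {A,B,S}

Original NTs in T[1,2] deriving "bc": ["A", "B", "S"]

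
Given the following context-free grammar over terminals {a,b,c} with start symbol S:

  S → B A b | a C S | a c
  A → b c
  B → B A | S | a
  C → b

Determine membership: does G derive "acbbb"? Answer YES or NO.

CNF form of G:
  S -> B X5 | T2 T1 | T2 X6
  A -> T0 T1
  B -> B A | B X3 | T2 T1 | T2 X4 | a
  C -> b
  T0 -> b
  T1 -> c
  T2 -> a
  X3 -> A T0
  X4 -> C S
  X5 -> A T0
  X6 -> C S

CYK table (by increasing span):
  cell(0,0) a: {B,T2}  orig:{B}
  cell(1,1) c: {T1}  orig:{}
  cell(2,2) b: {C,T0}  orig:{C}
  cell(3,3) b: {C,T0}  orig:{C}
  cell(4,4) b: {C,T0}  orig:{C}
  cell(0,1) ac: {B,S}
  cell(1,2) cb: ∅
  cell(2,3) bb: ∅
  cell(3,4) bb: ∅
  cell(0,2) acb: ∅
  cell(1,3) cbb: ∅
  cell(2,4) bbb: ∅
  cell(0,3) acbb: ∅
  cell(1,4) cbbb: ∅
  cell(0,4) acbbb: ∅

S ∉ T[0,4] ⇒ NO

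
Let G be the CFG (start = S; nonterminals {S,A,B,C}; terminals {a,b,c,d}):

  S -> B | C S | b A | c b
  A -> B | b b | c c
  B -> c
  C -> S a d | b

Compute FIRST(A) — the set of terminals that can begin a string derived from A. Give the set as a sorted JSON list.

Compute FIRST by fixpoint:
iter 1:
  A via A→b b: +{b}
  A via A→c c: +{c}
  B via B→c: +{c}
  C via C→b: +{b}
  S via S→B: +{c}
  S via S→C S: +{b}
  S: {b,c}  A: {b,c}  B: {c}  C: {b}
iter 2:
  C via C→S a d: +{c}
  S: {b,c}  A: {b,c}  B: {c}  C: {b,c}
iter 3: done
  S: {b,c}  A: {b,c}  B: {c}  C: {b,c}

FIRST(A) = ["b", "c"]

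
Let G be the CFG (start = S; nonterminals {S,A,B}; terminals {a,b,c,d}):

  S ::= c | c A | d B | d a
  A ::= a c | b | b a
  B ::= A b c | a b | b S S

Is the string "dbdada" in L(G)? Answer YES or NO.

CNF form of G:
  S -> T1 A | T3 B | T3 T0 | c
  A -> T0 T1 | T2 T0 | b
  B -> A X4 | T0 T2 | T2 X5
  T0 -> a
  T1 -> c
  T2 -> b
  T3 -> d
  X4 -> T2 T1
  X5 -> S S

Fill CYK table bottom-up:
  cell(0,0) d: {T3}  orig:{}
  cell(1,1) b: {A,T2}  orig:{A}
  cell(2,2) d: {T3}  orig:{}
  cell(3,3) a: {T0}  orig:{}
  cell(4,4) d: {T3}  orig:{}
  cell(5,5) a: {T0}  orig:{}
  cell(0,1) db: ∅
  cell(1,2) bd: ∅
  cell(2,3) da: {S}
  cell(3,4) ad: ∅
  cell(4,5) da: {S}
  cell(0,2) dbd: ∅
  cell(1,3) bda: ∅
  cell(2,4) dad: ∅
  cell(3,5) ada: ∅
  cell(0,3) dbda: ∅
  cell(1,4) bdad: ∅
  cell(2,5) dada: {X5}  orig:{}
  cell(0,4) dbdad: ∅
  cell(1,5) bdada: {B}
  cell(0,5) dbdada: {S}

S ∈ T[0,5] ⇒ YES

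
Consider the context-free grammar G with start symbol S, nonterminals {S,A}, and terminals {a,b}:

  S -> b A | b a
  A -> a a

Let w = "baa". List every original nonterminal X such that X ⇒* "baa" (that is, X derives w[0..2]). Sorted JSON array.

Convert to CNF:
  S -> T1 A | T1 T0
  A -> T0 T0
  T0 -> a
  T1 -> b

Fill CYK table bottom-up (cells [i..j] with 0 ≤ i ≤ j ≤ 2 only):
  [0..0]={T1}  "b"  orig:{}
  [1..1]={T0}  "a"  orig:{}
  [2..2]={T0}  "a"  orig:{}
  [0..1]={S}  "ba"
  [1..2]={A}  "aa"
  [0..2]={S}  "baa"

Original NTs in T[0,2] deriving "baa": ["S"]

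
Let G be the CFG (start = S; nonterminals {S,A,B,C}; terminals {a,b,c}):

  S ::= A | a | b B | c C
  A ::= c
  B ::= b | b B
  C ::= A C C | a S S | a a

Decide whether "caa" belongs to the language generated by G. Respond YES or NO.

Convert to CNF:
  S -> T0 B | T2 C | a | c
  A -> c
  B -> T0 B | b
  C -> A X3 | T1 T1 | T1 X4
  T0 -> b
  T1 -> a
  T2 -> c
  X3 -> C C
  X4 -> S S

CYK table (by increasing span):
  [0..0]={A,S,T2}  "c"  orig:{A,S}
  [1..1]={S,T1}  "a"  orig:{S}
  [2..2]={S,T1}  "a"  orig:{S}
  [0..1]={X4}  "ca"  orig:{}
  [1..2]={C,X4}  "aa"  orig:{C}
  [0..2]={S}  "caa"

S ∈ T[0,2] ⇒ YES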